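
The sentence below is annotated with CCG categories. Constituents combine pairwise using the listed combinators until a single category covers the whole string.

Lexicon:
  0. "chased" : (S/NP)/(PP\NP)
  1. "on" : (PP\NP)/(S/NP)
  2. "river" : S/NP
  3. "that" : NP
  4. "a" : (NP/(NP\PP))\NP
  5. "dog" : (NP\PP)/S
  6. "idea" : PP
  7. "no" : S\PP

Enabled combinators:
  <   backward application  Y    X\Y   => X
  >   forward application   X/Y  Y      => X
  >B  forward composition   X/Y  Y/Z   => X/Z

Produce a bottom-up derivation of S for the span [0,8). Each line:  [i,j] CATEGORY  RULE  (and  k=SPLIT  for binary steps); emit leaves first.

[0,8] S   >
  [0,3] S/NP   >
    [0,1] "chased" : (S/NP)/(PP\NP)
    [1,3] PP\NP   >
      [1,2] "on" : (PP\NP)/(S/NP)
      [2,3] "river" : S/NP
  [3,8] NP   >
    [3,5] NP/(NP\PP)   <
      [3,4] "that" : NP
      [4,5] "a" : (NP/(NP\PP))\NP
    [5,8] NP\PP   >
      [5,6] "dog" : (NP\PP)/S
      [6,8] S   <
        [6,7] "idea" : PP
        [7,8] "no" : S\PP

[0,1] (S/NP)/(PP\NP)  lex  "chased"
[1,2] (PP\NP)/(S/NP)  lex  "on"
[2,3] S/NP  lex  "river"
[1,3] PP\NP  >  k=2
[0,3] S/NP  >  k=1
[3,4] NP  lex  "that"
[4,5] (NP/(NP\PP))\NP  lex  "a"
[3,5] NP/(NP\PP)  <  k=4
[5,6] (NP\PP)/S  lex  "dog"
[6,7] PP  lex  "idea"
[7,8] S\PP  lex  "no"
[6,8] S  <  k=7
[5,8] NP\PP  >  k=6
[3,8] NP  >  k=5
[0,8] S  >  k=3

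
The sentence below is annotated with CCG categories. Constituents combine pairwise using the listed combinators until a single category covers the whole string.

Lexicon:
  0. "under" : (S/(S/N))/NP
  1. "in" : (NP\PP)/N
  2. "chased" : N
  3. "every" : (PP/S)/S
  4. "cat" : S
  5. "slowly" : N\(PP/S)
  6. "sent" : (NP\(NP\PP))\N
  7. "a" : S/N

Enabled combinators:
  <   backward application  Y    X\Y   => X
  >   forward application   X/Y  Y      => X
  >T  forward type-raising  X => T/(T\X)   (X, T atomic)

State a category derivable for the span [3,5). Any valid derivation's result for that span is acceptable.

[0,8] S   >
  [0,7] S/(S/N)   >
    [0,1] "under" : (S/(S/N))/NP
    [1,7] NP   <
      [1,3] NP\PP   >
        [1,2] "in" : (NP\PP)/N
        [2,3] "chased" : N
      [3,7] NP\(NP\PP)   <
        [3,6] N   <
          [3,5] PP/S   >
            [3,4] "every" : (PP/S)/S
            [4,5] "cat" : S
          [5,6] "slowly" : N\(PP/S)
        [6,7] "sent" : (NP\(NP\PP))\N
  [7,8] "a" : S/N

PP/S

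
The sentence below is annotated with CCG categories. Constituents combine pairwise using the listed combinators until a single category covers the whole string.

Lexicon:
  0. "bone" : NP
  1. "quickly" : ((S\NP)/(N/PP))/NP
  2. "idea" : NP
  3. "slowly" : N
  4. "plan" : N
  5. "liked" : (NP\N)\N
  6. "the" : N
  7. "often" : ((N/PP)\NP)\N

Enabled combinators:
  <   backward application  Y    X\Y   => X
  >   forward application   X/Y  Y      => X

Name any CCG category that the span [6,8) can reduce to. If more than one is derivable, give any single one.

[0,8] S   <
  [0,1] "bone" : NP
  [1,8] S\NP   >
    [1,3] (S\NP)/(N/PP)   >
      [1,2] "quickly" : ((S\NP)/(N/PP))/NP
      [2,3] "idea" : NP
    [3,8] N/PP   <
      [3,6] NP   <
        [3,4] "slowly" : N
        [4,6] NP\N   <
          [4,5] "plan" : N
          [5,6] "liked" : (NP\N)\N
      [6,8] (N/PP)\NP   <
        [6,7] "the" : N
        [7,8] "often" : ((N/PP)\NP)\N

(N/PP)\NP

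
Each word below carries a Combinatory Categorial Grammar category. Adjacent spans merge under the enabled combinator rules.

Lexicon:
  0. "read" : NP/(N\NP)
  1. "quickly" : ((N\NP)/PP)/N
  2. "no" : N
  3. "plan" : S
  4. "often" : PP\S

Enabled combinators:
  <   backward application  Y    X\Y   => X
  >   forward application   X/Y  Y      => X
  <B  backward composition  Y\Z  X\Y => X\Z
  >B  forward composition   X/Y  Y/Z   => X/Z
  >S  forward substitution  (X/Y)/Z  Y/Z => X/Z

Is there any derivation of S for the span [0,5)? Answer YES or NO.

NP/(N\NP) ((N\NP)/PP)/N N S PP\S
CKY chart[0,5] = {NP}; S ∉ chart

NO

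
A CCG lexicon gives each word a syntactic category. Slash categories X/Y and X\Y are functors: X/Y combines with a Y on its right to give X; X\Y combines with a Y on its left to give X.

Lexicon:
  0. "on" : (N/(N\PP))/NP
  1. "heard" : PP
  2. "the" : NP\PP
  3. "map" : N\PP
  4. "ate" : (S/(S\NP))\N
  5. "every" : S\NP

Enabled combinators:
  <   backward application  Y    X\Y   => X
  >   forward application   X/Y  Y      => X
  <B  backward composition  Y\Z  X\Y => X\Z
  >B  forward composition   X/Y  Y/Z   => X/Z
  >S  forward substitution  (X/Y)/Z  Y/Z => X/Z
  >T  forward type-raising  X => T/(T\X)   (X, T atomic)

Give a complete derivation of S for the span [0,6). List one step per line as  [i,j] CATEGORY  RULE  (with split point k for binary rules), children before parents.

[0,6] S   >
  [0,5] S/(S\NP)   <
    [0,4] N   >
      [0,3] N/(N\PP)   >
        [0,1] "on" : (N/(N\PP))/NP
        [1,3] NP   >
          [1,2] NP/(NP\PP)   >T
            [1,2] "heard" : PP
          [2,3] "the" : NP\PP
      [3,4] "map" : N\PP
    [4,5] "ate" : (S/(S\NP))\N
  [5,6] "every" : S\NP

[0,1] (N/(N\PP))/NP  lex  "on"
[1,2] PP  lex  "heard"
[1,2] NP/(NP\PP)  >T
[2,3] NP\PP  lex  "the"
[1,3] NP  >  k=2
[0,3] N/(N\PP)  >  k=1
[3,4] N\PP  lex  "map"
[0,4] N  >  k=3
[4,5] (S/(S\NP))\N  lex  "ate"
[0,5] S/(S\NP)  <  k=4
[5,6] S\NP  lex  "every"
[0,6] S  >  k=5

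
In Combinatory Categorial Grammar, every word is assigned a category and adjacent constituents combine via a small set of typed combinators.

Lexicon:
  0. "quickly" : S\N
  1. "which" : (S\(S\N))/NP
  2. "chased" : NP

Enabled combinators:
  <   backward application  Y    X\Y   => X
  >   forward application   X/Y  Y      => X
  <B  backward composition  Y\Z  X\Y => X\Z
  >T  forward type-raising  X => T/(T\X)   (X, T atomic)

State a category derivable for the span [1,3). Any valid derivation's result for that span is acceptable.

S\(S\N)

[0,3] S   <
  [0,1] "quickly" : S\N
  [1,3] S\(S\N)   >
    [1,2] "which" : (S\(S\N))/NP
    [2,3] "chased" : NP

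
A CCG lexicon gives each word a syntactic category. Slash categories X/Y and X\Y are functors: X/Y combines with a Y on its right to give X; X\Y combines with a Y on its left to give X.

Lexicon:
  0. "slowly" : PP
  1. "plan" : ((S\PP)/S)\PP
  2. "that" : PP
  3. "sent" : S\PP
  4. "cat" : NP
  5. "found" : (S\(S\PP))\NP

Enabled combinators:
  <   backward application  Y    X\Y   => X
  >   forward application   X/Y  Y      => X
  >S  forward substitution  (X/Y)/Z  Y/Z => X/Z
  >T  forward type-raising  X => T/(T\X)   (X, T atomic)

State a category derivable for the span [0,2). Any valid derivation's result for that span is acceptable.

(S\PP)/S

[0,6] S   <
  [0,4] S\PP   >
    [0,2] (S\PP)/S   <
      [0,1] "slowly" : PP
      [1,2] "plan" : ((S\PP)/S)\PP
    [2,4] S   >
      [2,3] S/(S\PP)   >T
        [2,3] "that" : PP
      [3,4] "sent" : S\PP
  [4,6] S\(S\PP)   <
    [4,5] "cat" : NP
    [5,6] "found" : (S\(S\PP))\NP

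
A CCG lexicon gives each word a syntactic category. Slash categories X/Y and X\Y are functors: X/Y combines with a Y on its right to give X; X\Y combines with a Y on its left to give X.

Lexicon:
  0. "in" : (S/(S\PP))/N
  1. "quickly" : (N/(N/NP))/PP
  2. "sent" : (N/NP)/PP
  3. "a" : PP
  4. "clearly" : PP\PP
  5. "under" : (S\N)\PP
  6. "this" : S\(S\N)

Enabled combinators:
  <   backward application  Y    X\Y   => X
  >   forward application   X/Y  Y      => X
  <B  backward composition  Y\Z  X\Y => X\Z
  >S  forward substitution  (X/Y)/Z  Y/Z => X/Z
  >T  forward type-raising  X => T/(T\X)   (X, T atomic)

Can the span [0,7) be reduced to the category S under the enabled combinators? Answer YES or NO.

YES

[0,7] S   >
  [0,4] S/(S\PP)   >
    [0,1] "in" : (S/(S\PP))/N
    [1,4] N   >
      [1,3] N/PP   >S
        [1,2] "quickly" : (N/(N/NP))/PP
        [2,3] "sent" : (N/NP)/PP
      [3,4] "a" : PP
  [4,7] S\PP   <B
    [4,5] "clearly" : PP\PP
    [5,7] S\PP   <B
      [5,6] "under" : (S\N)\PP
      [6,7] "this" : S\(S\N)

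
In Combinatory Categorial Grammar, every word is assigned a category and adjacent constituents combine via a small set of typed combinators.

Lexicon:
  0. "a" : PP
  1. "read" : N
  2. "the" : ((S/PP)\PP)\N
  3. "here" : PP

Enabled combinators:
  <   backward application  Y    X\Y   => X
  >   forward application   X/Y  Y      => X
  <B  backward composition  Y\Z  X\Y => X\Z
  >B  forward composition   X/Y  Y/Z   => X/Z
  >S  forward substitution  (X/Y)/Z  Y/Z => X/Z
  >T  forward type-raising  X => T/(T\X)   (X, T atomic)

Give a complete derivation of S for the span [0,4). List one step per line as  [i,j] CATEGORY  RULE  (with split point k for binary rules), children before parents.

[0,4] S   >
  [0,3] S/PP   <
    [0,1] "a" : PP
    [1,3] (S/PP)\PP   <
      [1,2] "read" : N
      [2,3] "the" : ((S/PP)\PP)\N
  [3,4] "here" : PP

[0,1] PP  lex  "a"
[1,2] N  lex  "read"
[2,3] ((S/PP)\PP)\N  lex  "the"
[1,3] (S/PP)\PP  <  k=2
[0,3] S/PP  <  k=1
[3,4] PP  lex  "here"
[0,4] S  >  k=3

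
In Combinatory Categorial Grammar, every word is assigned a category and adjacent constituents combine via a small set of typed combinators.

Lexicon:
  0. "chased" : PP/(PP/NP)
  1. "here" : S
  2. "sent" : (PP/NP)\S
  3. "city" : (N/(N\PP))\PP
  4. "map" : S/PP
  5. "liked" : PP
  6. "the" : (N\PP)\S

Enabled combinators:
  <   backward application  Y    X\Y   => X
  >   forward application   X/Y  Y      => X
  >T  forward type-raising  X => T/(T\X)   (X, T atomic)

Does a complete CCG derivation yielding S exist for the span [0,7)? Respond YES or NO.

NO

PP/(PP/NP) S (PP/NP)\S (N/(N\PP))\PP S/PP PP (N\PP)\S
CKY chart[0,7] = {N, N/(N\N), NP/(NP\N), PP/(PP\N), S/(S\N)}; S ∉ chart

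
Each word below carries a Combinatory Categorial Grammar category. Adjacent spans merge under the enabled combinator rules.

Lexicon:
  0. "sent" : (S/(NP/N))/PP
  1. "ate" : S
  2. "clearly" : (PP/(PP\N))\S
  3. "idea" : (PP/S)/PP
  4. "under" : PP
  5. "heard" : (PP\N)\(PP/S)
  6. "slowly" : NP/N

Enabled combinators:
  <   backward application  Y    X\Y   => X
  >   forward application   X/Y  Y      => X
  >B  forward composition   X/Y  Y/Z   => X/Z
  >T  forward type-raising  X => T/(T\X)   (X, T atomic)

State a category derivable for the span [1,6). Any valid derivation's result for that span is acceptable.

[0,7] S   >
  [0,6] S/(NP/N)   >
    [0,1] "sent" : (S/(NP/N))/PP
    [1,6] PP   >
      [1,3] PP/(PP\N)   <
        [1,2] "ate" : S
        [2,3] "clearly" : (PP/(PP\N))\S
      [3,6] PP\N   <
        [3,5] PP/S   >
          [3,4] "idea" : (PP/S)/PP
          [4,5] "under" : PP
        [5,6] "heard" : (PP\N)\(PP/S)
  [6,7] "slowly" : NP/N

PP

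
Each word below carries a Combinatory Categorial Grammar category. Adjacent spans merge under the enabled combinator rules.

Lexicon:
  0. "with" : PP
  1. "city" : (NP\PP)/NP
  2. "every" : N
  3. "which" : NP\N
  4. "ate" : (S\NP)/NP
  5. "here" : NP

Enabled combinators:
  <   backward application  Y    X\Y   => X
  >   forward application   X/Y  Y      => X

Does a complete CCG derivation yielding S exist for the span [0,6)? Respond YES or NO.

[0,6] S   <
  [0,4] NP   <
    [0,1] "with" : PP
    [1,4] NP\PP   >
      [1,2] "city" : (NP\PP)/NP
      [2,4] NP   <
        [2,3] "every" : N
        [3,4] "which" : NP\N
  [4,6] S\NP   >
    [4,5] "ate" : (S\NP)/NP
    [5,6] "here" : NP

YES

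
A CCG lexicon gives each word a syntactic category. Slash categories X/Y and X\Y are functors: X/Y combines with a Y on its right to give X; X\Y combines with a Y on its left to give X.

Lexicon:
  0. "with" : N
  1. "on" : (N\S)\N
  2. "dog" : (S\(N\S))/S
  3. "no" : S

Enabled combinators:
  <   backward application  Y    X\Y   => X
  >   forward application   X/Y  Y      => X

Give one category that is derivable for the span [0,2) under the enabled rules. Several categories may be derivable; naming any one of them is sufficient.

[0,4] S   <
  [0,2] N\S   <
    [0,1] "with" : N
    [1,2] "on" : (N\S)\N
  [2,4] S\(N\S)   >
    [2,3] "dog" : (S\(N\S))/S
    [3,4] "no" : S

N\S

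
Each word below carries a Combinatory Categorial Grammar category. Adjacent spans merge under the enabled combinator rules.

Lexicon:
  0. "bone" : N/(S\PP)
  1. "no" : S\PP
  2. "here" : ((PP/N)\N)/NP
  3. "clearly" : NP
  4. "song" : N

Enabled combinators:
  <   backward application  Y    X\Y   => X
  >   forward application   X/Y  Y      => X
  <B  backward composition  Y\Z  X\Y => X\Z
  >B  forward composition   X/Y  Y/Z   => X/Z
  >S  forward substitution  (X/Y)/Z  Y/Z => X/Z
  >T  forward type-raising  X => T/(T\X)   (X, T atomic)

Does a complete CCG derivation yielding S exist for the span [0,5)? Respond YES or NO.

N/(S\PP) S\PP ((PP/N)\N)/NP NP N
CKY chart[0,5] = {N/(N\PP), NP/(NP\PP), PP, PP/(N\N), PP/(PP\PP), S/(S\PP)}; S ∉ chart

NO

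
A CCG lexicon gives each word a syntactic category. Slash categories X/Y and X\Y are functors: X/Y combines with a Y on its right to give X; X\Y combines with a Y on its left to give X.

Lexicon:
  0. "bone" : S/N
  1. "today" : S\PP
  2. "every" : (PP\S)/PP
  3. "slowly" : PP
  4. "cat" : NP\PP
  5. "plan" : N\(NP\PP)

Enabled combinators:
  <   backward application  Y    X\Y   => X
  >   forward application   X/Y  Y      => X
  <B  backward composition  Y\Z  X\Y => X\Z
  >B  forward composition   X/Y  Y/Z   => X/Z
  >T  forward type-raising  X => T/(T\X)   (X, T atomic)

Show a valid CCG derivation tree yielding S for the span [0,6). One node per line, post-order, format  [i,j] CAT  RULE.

[0,6] S   >
  [0,1] "bone" : S/N
  [1,6] N   <
    [1,5] NP\PP   <B
      [1,2] "today" : S\PP
      [2,5] NP\S   <B
        [2,4] PP\S   >
          [2,3] "every" : (PP\S)/PP
          [3,4] "slowly" : PP
        [4,5] "cat" : NP\PP
    [5,6] "plan" : N\(NP\PP)

[0,1] S/N  lex  "bone"
[1,2] S\PP  lex  "today"
[2,3] (PP\S)/PP  lex  "every"
[3,4] PP  lex  "slowly"
[2,4] PP\S  >  k=3
[4,5] NP\PP  lex  "cat"
[2,5] NP\S  <B  k=4
[1,5] NP\PP  <B  k=2
[5,6] N\(NP\PP)  lex  "plan"
[1,6] N  <  k=5
[0,6] S  >  k=1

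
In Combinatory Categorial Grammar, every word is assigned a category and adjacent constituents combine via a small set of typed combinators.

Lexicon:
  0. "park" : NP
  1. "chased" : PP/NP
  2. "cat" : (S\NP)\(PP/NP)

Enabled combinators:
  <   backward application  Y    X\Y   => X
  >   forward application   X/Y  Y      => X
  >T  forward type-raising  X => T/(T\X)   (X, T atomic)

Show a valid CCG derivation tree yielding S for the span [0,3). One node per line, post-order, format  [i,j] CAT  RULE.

[0,1] NP  lex  "park"
[0,1] S/(S\NP)  >T
[1,2] PP/NP  lex  "chased"
[2,3] (S\NP)\(PP/NP)  lex  "cat"
[1,3] S\NP  <  k=2
[0,3] S  >  k=1

[0,3] S   >
  [0,1] S/(S\NP)   >T
    [0,1] "park" : NP
  [1,3] S\NP   <
    [1,2] "chased" : PP/NP
    [2,3] "cat" : (S\NP)\(PP/NP)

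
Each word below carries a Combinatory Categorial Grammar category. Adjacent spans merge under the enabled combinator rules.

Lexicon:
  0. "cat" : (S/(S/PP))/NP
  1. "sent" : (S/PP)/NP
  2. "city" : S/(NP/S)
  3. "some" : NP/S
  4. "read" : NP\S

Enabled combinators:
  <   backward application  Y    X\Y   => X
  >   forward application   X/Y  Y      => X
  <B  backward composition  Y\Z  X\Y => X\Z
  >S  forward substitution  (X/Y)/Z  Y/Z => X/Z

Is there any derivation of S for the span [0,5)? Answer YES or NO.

YES

[0,5] S   >
  [0,2] S/NP   >S
    [0,1] "cat" : (S/(S/PP))/NP
    [1,2] "sent" : (S/PP)/NP
  [2,5] NP   <
    [2,4] S   >
      [2,3] "city" : S/(NP/S)
      [3,4] "some" : NP/S
    [4,5] "read" : NP\S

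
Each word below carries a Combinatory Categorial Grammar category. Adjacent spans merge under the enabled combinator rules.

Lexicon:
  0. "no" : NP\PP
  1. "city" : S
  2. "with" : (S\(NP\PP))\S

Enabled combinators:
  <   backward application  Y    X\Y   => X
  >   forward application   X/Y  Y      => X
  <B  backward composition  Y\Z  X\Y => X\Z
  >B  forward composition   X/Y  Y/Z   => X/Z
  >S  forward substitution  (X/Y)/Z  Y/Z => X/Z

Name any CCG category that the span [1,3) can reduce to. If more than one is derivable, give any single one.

S\(NP\PP)

[0,3] S   <
  [0,1] "no" : NP\PP
  [1,3] S\(NP\PP)   <
    [1,2] "city" : S
    [2,3] "with" : (S\(NP\PP))\S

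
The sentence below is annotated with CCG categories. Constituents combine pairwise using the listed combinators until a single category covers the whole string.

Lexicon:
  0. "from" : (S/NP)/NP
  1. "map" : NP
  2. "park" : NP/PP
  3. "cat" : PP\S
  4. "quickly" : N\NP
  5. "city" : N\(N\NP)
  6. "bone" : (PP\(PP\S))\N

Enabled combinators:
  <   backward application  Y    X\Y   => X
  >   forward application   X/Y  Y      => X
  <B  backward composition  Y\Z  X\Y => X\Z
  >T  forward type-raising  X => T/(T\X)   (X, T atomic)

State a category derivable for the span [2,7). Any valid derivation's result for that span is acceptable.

[0,7] S   >
  [0,2] S/NP   >
    [0,1] "from" : (S/NP)/NP
    [1,2] "map" : NP
  [2,7] NP   >
    [2,3] "park" : NP/PP
    [3,7] PP   <
      [3,4] "cat" : PP\S
      [4,7] PP\(PP\S)   <
        [4,6] N   <
          [4,5] "quickly" : N\NP
          [5,6] "city" : N\(N\NP)
        [6,7] "bone" : (PP\(PP\S))\N

NP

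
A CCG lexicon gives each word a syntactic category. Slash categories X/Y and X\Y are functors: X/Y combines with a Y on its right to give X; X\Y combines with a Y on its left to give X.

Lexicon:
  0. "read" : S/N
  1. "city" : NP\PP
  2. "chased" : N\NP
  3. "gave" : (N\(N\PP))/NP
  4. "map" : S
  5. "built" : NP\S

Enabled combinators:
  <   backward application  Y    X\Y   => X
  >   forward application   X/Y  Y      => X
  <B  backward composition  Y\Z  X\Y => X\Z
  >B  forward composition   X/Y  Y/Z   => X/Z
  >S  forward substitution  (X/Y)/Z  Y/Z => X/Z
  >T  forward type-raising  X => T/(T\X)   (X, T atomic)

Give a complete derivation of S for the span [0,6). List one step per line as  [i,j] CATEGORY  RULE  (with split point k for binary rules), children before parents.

[0,1] S/N  lex  "read"
[1,2] NP\PP  lex  "city"
[2,3] N\NP  lex  "chased"
[1,3] N\PP  <B  k=2
[3,4] (N\(N\PP))/NP  lex  "gave"
[4,5] S  lex  "map"
[5,6] NP\S  lex  "built"
[4,6] NP  <  k=5
[3,6] N\(N\PP)  >  k=4
[1,6] N  <  k=3
[0,6] S  >  k=1

[0,6] S   >
  [0,1] "read" : S/N
  [1,6] N   <
    [1,3] N\PP   <B
      [1,2] "city" : NP\PP
      [2,3] "chased" : N\NP
    [3,6] N\(N\PP)   >
      [3,4] "gave" : (N\(N\PP))/NP
      [4,6] NP   <
        [4,5] "map" : S
        [5,6] "built" : NP\S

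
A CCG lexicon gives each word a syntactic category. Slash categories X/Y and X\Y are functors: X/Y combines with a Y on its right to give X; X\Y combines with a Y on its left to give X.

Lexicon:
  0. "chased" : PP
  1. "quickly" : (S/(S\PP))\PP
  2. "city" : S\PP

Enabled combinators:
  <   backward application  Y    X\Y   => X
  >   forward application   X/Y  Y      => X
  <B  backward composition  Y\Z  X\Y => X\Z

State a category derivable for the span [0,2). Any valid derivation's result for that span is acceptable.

S/(S\PP)

[0,3] S   >
  [0,2] S/(S\PP)   <
    [0,1] "chased" : PP
    [1,2] "quickly" : (S/(S\PP))\PP
  [2,3] "city" : S\PP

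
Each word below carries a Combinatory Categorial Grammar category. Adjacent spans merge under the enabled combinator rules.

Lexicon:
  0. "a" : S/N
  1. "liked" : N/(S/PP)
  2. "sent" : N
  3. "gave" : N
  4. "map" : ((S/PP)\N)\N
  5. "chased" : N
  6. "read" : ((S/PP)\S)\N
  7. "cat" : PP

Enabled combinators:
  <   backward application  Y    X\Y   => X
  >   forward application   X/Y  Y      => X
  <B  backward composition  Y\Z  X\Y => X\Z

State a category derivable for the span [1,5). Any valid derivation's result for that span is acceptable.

N

[0,8] S   >
  [0,7] S/PP   <
    [0,5] S   >
      [0,1] "a" : S/N
      [1,5] N   >
        [1,2] "liked" : N/(S/PP)
        [2,5] S/PP   <
          [2,3] "sent" : N
          [3,5] (S/PP)\N   <
            [3,4] "gave" : N
            [4,5] "map" : ((S/PP)\N)\N
    [5,7] (S/PP)\S   <
      [5,6] "chased" : N
      [6,7] "read" : ((S/PP)\S)\N
  [7,8] "cat" : PP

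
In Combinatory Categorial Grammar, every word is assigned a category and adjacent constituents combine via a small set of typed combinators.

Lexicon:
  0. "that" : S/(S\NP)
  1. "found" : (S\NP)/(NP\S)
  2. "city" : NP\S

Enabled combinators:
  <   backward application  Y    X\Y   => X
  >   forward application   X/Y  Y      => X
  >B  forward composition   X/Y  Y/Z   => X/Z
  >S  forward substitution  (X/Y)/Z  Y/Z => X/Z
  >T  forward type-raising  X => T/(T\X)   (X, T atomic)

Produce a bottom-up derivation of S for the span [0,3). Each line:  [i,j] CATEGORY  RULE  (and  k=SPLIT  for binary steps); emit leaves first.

[0,1] S/(S\NP)  lex  "that"
[1,2] (S\NP)/(NP\S)  lex  "found"
[2,3] NP\S  lex  "city"
[1,3] S\NP  >  k=2
[0,3] S  >  k=1

[0,3] S   >
  [0,1] "that" : S/(S\NP)
  [1,3] S\NP   >
    [1,2] "found" : (S\NP)/(NP\S)
    [2,3] "city" : NP\S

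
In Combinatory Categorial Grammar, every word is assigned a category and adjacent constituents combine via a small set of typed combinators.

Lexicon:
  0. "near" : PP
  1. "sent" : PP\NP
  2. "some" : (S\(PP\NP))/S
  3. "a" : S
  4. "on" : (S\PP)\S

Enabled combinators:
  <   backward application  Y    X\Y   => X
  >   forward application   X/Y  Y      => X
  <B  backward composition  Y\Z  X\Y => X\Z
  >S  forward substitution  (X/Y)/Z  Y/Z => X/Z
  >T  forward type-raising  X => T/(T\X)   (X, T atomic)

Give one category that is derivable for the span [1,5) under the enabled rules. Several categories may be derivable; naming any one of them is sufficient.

[0,5] S   <
  [0,1] "near" : PP
  [1,5] S\PP   <
    [1,4] S   <
      [1,2] "sent" : PP\NP
      [2,4] S\(PP\NP)   >
        [2,3] "some" : (S\(PP\NP))/S
        [3,4] "a" : S
    [4,5] "on" : (S\PP)\S

S\PP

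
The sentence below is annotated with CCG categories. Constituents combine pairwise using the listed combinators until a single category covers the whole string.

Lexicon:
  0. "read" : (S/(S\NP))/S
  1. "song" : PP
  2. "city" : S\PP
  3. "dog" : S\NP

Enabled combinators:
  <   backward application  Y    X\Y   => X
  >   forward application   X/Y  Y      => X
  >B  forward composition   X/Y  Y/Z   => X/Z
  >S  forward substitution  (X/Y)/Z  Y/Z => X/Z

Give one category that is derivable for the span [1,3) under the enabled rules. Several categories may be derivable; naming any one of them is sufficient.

S

[0,4] S   >
  [0,3] S/(S\NP)   >
    [0,1] "read" : (S/(S\NP))/S
    [1,3] S   <
      [1,2] "song" : PP
      [2,3] "city" : S\PP
  [3,4] "dog" : S\NP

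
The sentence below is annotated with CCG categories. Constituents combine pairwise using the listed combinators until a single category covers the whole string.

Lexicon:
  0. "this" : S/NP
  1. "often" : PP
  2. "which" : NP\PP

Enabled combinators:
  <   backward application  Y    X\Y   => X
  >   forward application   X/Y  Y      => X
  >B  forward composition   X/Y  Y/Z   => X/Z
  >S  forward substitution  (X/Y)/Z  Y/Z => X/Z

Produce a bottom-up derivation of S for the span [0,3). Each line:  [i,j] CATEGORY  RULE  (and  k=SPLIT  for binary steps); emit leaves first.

[0,3] S   >
  [0,1] "this" : S/NP
  [1,3] NP   <
    [1,2] "often" : PP
    [2,3] "which" : NP\PP

[0,1] S/NP  lex  "this"
[1,2] PP  lex  "often"
[2,3] NP\PP  lex  "which"
[1,3] NP  <  k=2
[0,3] S  >  k=1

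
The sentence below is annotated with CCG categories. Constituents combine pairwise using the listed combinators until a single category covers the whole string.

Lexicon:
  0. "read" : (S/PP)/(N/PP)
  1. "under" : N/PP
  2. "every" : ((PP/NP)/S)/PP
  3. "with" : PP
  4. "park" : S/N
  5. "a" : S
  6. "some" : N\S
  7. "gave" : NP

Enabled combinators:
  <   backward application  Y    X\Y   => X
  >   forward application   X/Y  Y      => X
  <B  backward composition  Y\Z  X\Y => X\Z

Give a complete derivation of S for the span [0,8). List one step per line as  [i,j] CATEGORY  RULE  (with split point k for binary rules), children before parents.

[0,8] S   >
  [0,2] S/PP   >
    [0,1] "read" : (S/PP)/(N/PP)
    [1,2] "under" : N/PP
  [2,8] PP   >
    [2,7] PP/NP   >
      [2,4] (PP/NP)/S   >
        [2,3] "every" : ((PP/NP)/S)/PP
        [3,4] "with" : PP
      [4,7] S   >
        [4,5] "park" : S/N
        [5,7] N   <
          [5,6] "a" : S
          [6,7] "some" : N\S
    [7,8] "gave" : NP

[0,1] (S/PP)/(N/PP)  lex  "read"
[1,2] N/PP  lex  "under"
[0,2] S/PP  >  k=1
[2,3] ((PP/NP)/S)/PP  lex  "every"
[3,4] PP  lex  "with"
[2,4] (PP/NP)/S  >  k=3
[4,5] S/N  lex  "park"
[5,6] S  lex  "a"
[6,7] N\S  lex  "some"
[5,7] N  <  k=6
[4,7] S  >  k=5
[2,7] PP/NP  >  k=4
[7,8] NP  lex  "gave"
[2,8] PP  >  k=7
[0,8] S  >  k=2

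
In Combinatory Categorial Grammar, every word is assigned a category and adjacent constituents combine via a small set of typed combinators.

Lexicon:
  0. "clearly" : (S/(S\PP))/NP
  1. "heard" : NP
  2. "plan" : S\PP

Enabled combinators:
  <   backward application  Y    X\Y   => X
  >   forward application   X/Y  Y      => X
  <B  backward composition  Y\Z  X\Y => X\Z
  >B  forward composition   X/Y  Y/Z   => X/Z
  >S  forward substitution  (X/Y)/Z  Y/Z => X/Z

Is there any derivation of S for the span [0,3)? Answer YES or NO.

[0,3] S   >
  [0,2] S/(S\PP)   >
    [0,1] "clearly" : (S/(S\PP))/NP
    [1,2] "heard" : NP
  [2,3] "plan" : S\PP

YES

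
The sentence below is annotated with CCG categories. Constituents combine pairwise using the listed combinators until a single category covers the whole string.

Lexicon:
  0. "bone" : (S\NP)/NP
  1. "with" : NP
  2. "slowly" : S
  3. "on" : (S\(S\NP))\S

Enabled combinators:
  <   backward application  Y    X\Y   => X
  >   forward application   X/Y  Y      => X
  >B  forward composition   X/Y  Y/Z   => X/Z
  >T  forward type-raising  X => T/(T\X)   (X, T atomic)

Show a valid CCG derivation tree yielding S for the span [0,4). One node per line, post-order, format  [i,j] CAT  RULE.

[0,4] S   <
  [0,2] S\NP   >
    [0,1] "bone" : (S\NP)/NP
    [1,2] "with" : NP
  [2,4] S\(S\NP)   <
    [2,3] "slowly" : S
    [3,4] "on" : (S\(S\NP))\S

[0,1] (S\NP)/NP  lex  "bone"
[1,2] NP  lex  "with"
[0,2] S\NP  >  k=1
[2,3] S  lex  "slowly"
[3,4] (S\(S\NP))\S  lex  "on"
[2,4] S\(S\NP)  <  k=3
[0,4] S  <  k=2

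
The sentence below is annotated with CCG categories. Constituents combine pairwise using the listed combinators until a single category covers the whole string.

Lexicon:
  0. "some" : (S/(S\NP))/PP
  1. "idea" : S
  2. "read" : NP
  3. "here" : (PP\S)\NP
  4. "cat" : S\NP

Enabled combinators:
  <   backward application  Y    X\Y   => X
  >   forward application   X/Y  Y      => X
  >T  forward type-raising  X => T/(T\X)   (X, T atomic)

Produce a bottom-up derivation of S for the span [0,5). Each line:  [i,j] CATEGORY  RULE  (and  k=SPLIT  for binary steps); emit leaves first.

[0,1] (S/(S\NP))/PP  lex  "some"
[1,2] S  lex  "idea"
[2,3] NP  lex  "read"
[3,4] (PP\S)\NP  lex  "here"
[2,4] PP\S  <  k=3
[1,4] PP  <  k=2
[0,4] S/(S\NP)  >  k=1
[4,5] S\NP  lex  "cat"
[0,5] S  >  k=4

[0,5] S   >
  [0,4] S/(S\NP)   >
    [0,1] "some" : (S/(S\NP))/PP
    [1,4] PP   <
      [1,2] "idea" : S
      [2,4] PP\S   <
        [2,3] "read" : NP
        [3,4] "here" : (PP\S)\NP
  [4,5] "cat" : S\NP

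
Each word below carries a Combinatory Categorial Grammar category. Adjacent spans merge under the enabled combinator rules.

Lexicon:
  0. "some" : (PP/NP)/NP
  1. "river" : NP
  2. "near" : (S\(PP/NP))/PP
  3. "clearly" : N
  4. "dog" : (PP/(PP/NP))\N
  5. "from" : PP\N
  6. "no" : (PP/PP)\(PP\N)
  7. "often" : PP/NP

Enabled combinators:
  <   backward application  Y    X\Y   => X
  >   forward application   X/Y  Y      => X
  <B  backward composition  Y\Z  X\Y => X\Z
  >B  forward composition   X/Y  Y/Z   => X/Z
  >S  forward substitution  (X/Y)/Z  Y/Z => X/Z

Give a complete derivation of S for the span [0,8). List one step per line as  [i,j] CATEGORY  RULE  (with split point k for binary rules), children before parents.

[0,8] S   <
  [0,2] PP/NP   >
    [0,1] "some" : (PP/NP)/NP
    [1,2] "river" : NP
  [2,8] S\(PP/NP)   >
    [2,3] "near" : (S\(PP/NP))/PP
    [3,8] PP   >
      [3,5] PP/(PP/NP)   <
        [3,4] "clearly" : N
        [4,5] "dog" : (PP/(PP/NP))\N
      [5,8] PP/NP   >B
        [5,7] PP/PP   <
          [5,6] "from" : PP\N
          [6,7] "no" : (PP/PP)\(PP\N)
        [7,8] "often" : PP/NP

[0,1] (PP/NP)/NP  lex  "some"
[1,2] NP  lex  "river"
[0,2] PP/NP  >  k=1
[2,3] (S\(PP/NP))/PP  lex  "near"
[3,4] N  lex  "clearly"
[4,5] (PP/(PP/NP))\N  lex  "dog"
[3,5] PP/(PP/NP)  <  k=4
[5,6] PP\N  lex  "from"
[6,7] (PP/PP)\(PP\N)  lex  "no"
[5,7] PP/PP  <  k=6
[7,8] PP/NP  lex  "often"
[5,8] PP/NP  >B  k=7
[3,8] PP  >  k=5
[2,8] S\(PP/NP)  >  k=3
[0,8] S  <  k=2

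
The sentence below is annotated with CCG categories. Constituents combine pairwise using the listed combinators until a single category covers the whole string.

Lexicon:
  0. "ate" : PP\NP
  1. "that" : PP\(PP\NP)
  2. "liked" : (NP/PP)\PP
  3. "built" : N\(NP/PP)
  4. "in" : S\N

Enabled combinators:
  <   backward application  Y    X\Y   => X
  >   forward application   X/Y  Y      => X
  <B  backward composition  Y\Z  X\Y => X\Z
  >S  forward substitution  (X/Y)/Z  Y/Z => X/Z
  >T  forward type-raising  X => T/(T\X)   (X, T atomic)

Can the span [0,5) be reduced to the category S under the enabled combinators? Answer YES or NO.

[0,5] S   <
  [0,2] PP   <
    [0,1] "ate" : PP\NP
    [1,2] "that" : PP\(PP\NP)
  [2,5] S\PP   <B
    [2,4] N\PP   <B
      [2,3] "liked" : (NP/PP)\PP
      [3,4] "built" : N\(NP/PP)
    [4,5] "in" : S\N

YES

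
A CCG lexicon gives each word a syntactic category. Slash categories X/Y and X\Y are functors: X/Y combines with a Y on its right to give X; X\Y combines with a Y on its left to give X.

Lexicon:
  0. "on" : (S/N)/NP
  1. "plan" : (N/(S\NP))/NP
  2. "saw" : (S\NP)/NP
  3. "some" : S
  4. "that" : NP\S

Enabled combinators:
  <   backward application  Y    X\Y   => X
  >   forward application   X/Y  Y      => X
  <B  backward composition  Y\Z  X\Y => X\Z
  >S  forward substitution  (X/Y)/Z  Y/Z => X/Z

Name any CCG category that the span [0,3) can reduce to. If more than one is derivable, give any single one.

S/NP

[0,5] S   >
  [0,3] S/NP   >S
    [0,1] "on" : (S/N)/NP
    [1,3] N/NP   >S
      [1,2] "plan" : (N/(S\NP))/NP
      [2,3] "saw" : (S\NP)/NP
  [3,5] NP   <
    [3,4] "some" : S
    [4,5] "that" : NP\S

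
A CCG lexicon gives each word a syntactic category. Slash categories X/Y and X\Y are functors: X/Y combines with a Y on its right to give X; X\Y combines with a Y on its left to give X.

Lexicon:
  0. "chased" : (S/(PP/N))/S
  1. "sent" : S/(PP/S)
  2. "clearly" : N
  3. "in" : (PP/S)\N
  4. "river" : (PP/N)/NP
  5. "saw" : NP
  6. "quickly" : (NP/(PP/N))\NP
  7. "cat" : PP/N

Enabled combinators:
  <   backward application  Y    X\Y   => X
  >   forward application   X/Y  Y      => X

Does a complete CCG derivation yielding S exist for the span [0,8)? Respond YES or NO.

[0,8] S   >
  [0,4] S/(PP/N)   >
    [0,1] "chased" : (S/(PP/N))/S
    [1,4] S   >
      [1,2] "sent" : S/(PP/S)
      [2,4] PP/S   <
        [2,3] "clearly" : N
        [3,4] "in" : (PP/S)\N
  [4,8] PP/N   >
    [4,5] "river" : (PP/N)/NP
    [5,8] NP   >
      [5,7] NP/(PP/N)   <
        [5,6] "saw" : NP
        [6,7] "quickly" : (NP/(PP/N))\NP
      [7,8] "cat" : PP/N

YES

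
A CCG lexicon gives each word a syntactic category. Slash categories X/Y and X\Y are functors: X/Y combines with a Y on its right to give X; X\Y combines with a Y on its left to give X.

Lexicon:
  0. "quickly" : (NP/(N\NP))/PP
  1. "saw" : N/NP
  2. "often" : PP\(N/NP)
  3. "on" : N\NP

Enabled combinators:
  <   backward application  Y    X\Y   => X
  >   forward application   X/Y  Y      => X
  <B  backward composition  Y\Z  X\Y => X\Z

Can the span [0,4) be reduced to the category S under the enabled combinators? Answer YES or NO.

(NP/(N\NP))/PP N/NP PP\(N/NP) N\NP
CKY chart[0,4] = {NP}; S ∉ chart

NO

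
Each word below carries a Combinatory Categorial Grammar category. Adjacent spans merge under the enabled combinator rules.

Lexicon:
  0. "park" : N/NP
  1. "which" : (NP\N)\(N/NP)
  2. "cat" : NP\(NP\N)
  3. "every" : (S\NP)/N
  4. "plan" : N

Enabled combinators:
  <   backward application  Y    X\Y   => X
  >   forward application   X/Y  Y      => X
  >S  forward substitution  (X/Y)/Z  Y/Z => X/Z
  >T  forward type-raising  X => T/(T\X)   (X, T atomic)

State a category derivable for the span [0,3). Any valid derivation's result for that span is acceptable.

[0,5] S   <
  [0,3] NP   <
    [0,2] NP\N   <
      [0,1] "park" : N/NP
      [1,2] "which" : (NP\N)\(N/NP)
    [2,3] "cat" : NP\(NP\N)
  [3,5] S\NP   >
    [3,4] "every" : (S\NP)/N
    [4,5] "plan" : N

NP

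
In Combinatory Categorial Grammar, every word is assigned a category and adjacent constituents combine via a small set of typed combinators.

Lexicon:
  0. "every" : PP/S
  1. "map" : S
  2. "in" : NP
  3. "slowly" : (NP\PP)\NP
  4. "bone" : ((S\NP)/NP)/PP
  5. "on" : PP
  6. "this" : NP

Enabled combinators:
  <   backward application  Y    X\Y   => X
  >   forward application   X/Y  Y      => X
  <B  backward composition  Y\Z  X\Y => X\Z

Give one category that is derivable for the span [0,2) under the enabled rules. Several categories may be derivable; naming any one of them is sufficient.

[0,7] S   <
  [0,4] NP   <
    [0,2] PP   >
      [0,1] "every" : PP/S
      [1,2] "map" : S
    [2,4] NP\PP   <
      [2,3] "in" : NP
      [3,4] "slowly" : (NP\PP)\NP
  [4,7] S\NP   >
    [4,6] (S\NP)/NP   >
      [4,5] "bone" : ((S\NP)/NP)/PP
      [5,6] "on" : PP
    [6,7] "this" : NP

PP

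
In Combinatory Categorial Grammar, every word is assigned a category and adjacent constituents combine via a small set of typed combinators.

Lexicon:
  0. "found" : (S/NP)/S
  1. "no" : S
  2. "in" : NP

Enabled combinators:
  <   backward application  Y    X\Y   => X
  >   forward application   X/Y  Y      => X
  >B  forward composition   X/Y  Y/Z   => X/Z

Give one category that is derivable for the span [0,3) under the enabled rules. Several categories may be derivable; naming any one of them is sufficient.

[0,3] S   >
  [0,2] S/NP   >
    [0,1] "found" : (S/NP)/S
    [1,2] "no" : S
  [2,3] "in" : NP

S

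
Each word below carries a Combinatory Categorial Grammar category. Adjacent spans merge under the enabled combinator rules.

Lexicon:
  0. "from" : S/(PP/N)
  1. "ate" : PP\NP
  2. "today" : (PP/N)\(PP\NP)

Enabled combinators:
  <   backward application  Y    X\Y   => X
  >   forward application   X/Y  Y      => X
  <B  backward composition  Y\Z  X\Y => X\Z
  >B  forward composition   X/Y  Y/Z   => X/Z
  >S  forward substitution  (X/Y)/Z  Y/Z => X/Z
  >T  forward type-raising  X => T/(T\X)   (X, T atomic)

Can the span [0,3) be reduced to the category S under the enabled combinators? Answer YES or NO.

YES

[0,3] S   >
  [0,1] "from" : S/(PP/N)
  [1,3] PP/N   <
    [1,2] "ate" : PP\NP
    [2,3] "today" : (PP/N)\(PP\NP)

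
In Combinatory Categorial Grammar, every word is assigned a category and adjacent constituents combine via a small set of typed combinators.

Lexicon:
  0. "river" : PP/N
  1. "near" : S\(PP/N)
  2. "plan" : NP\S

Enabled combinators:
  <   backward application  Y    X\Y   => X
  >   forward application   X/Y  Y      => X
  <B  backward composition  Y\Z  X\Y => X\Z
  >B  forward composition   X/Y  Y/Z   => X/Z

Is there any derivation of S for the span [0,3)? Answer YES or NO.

NO

PP/N S\(PP/N) NP\S
CKY chart[0,3] = {NP}; S ∉ chart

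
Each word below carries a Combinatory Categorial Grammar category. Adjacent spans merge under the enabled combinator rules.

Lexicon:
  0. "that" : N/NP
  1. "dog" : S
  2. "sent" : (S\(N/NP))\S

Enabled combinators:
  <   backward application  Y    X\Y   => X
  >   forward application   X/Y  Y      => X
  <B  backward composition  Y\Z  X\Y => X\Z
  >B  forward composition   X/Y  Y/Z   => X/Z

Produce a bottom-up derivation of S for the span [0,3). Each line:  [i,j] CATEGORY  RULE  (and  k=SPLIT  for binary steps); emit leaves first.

[0,1] N/NP  lex  "that"
[1,2] S  lex  "dog"
[2,3] (S\(N/NP))\S  lex  "sent"
[1,3] S\(N/NP)  <  k=2
[0,3] S  <  k=1

[0,3] S   <
  [0,1] "that" : N/NP
  [1,3] S\(N/NP)   <
    [1,2] "dog" : S
    [2,3] "sent" : (S\(N/NP))\S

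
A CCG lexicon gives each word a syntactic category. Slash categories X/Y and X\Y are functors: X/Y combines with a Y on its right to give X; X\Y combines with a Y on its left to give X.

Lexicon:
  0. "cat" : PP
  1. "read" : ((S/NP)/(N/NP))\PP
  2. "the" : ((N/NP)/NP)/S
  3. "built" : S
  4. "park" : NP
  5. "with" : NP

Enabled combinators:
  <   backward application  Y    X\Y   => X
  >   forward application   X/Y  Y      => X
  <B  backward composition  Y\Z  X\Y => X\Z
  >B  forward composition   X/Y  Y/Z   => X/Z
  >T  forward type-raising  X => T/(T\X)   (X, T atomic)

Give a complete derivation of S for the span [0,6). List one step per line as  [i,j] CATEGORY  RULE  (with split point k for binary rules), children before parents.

[0,1] PP  lex  "cat"
[1,2] ((S/NP)/(N/NP))\PP  lex  "read"
[0,2] (S/NP)/(N/NP)  <  k=1
[2,3] ((N/NP)/NP)/S  lex  "the"
[3,4] S  lex  "built"
[2,4] (N/NP)/NP  >  k=3
[4,5] NP  lex  "park"
[2,5] N/NP  >  k=4
[0,5] S/NP  >  k=2
[5,6] NP  lex  "with"
[0,6] S  >  k=5

[0,6] S   >
  [0,5] S/NP   >
    [0,2] (S/NP)/(N/NP)   <
      [0,1] "cat" : PP
      [1,2] "read" : ((S/NP)/(N/NP))\PP
    [2,5] N/NP   >
      [2,4] (N/NP)/NP   >
        [2,3] "the" : ((N/NP)/NP)/S
        [3,4] "built" : S
      [4,5] "park" : NP
  [5,6] "with" : NP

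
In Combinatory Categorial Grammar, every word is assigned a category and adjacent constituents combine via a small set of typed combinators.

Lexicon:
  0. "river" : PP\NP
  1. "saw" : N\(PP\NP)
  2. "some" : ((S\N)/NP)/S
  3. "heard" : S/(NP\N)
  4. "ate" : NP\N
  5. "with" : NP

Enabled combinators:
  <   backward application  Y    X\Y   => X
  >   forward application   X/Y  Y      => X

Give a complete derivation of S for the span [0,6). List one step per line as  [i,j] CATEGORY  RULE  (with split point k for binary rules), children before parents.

[0,6] S   <
  [0,2] N   <
    [0,1] "river" : PP\NP
    [1,2] "saw" : N\(PP\NP)
  [2,6] S\N   >
    [2,5] (S\N)/NP   >
      [2,3] "some" : ((S\N)/NP)/S
      [3,5] S   >
        [3,4] "heard" : S/(NP\N)
        [4,5] "ate" : NP\N
    [5,6] "with" : NP

[0,1] PP\NP  lex  "river"
[1,2] N\(PP\NP)  lex  "saw"
[0,2] N  <  k=1
[2,3] ((S\N)/NP)/S  lex  "some"
[3,4] S/(NP\N)  lex  "heard"
[4,5] NP\N  lex  "ate"
[3,5] S  >  k=4
[2,5] (S\N)/NP  >  k=3
[5,6] NP  lex  "with"
[2,6] S\N  >  k=5
[0,6] S  <  k=2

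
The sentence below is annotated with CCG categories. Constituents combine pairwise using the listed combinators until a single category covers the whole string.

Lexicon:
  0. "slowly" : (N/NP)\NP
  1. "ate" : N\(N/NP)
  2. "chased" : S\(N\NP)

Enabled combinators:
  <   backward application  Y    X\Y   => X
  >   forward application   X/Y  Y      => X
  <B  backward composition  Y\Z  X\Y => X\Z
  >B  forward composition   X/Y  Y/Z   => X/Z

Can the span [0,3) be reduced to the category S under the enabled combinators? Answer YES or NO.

YES

[0,3] S   <
  [0,2] N\NP   <B
    [0,1] "slowly" : (N/NP)\NP
    [1,2] "ate" : N\(N/NP)
  [2,3] "chased" : S\(N\NP)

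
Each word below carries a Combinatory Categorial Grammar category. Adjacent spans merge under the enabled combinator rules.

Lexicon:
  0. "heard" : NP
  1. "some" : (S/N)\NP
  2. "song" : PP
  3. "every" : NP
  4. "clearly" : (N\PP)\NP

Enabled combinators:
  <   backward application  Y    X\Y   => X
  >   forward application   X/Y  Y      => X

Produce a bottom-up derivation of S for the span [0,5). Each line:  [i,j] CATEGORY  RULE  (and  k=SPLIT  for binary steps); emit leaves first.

[0,5] S   >
  [0,2] S/N   <
    [0,1] "heard" : NP
    [1,2] "some" : (S/N)\NP
  [2,5] N   <
    [2,3] "song" : PP
    [3,5] N\PP   <
      [3,4] "every" : NP
      [4,5] "clearly" : (N\PP)\NP

[0,1] NP  lex  "heard"
[1,2] (S/N)\NP  lex  "some"
[0,2] S/N  <  k=1
[2,3] PP  lex  "song"
[3,4] NP  lex  "every"
[4,5] (N\PP)\NP  lex  "clearly"
[3,5] N\PP  <  k=4
[2,5] N  <  k=3
[0,5] S  >  k=2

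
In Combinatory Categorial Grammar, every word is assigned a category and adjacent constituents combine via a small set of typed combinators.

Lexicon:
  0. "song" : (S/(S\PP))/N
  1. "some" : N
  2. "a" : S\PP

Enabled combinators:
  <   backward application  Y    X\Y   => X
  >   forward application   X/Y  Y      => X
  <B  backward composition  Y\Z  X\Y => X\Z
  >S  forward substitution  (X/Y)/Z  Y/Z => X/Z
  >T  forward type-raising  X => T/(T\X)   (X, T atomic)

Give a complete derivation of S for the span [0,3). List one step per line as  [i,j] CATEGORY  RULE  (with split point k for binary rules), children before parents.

[0,3] S   >
  [0,2] S/(S\PP)   >
    [0,1] "song" : (S/(S\PP))/N
    [1,2] "some" : N
  [2,3] "a" : S\PP

[0,1] (S/(S\PP))/N  lex  "song"
[1,2] N  lex  "some"
[0,2] S/(S\PP)  >  k=1
[2,3] S\PP  lex  "a"
[0,3] S  >  k=2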